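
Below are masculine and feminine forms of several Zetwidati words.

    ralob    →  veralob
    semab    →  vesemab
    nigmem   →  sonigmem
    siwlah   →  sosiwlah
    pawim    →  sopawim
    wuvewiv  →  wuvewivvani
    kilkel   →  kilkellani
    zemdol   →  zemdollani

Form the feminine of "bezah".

sobezah

semab and siwlah both have last vowel 'a' yet inflect differently (vesemab, sosiwlah), so the last vowel is not what conditions the rule; the final letter is.
"bezah" ends in -h. The one such stem in the data (siwlah → sosiwlah) adds the prefix so-, so the same rule applies.
The other patterns: stems ending in -b add the prefix ve-; stems ending in -l or -v double the final consonant and add -ani.
So bezah → sobezah.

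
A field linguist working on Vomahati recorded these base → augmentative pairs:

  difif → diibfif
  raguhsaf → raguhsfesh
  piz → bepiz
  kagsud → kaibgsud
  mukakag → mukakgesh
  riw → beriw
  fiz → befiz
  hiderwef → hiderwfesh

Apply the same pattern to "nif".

difif and raguhsaf both end in -f yet inflect differently (diibfif, raguhsfesh), so the final letter is not what conditions the rule; the number of vowels is.
"nif" has 1 vowel. The stems with 1 vowel (piz → bepiz, fiz → befiz, riw → beriw) add the prefix be-.
The other patterns: stems with 2 vowels insert -ib- after the first vowel; stems with 3 vowels delete the last vowel and add -esh.
So nif → benif.

benif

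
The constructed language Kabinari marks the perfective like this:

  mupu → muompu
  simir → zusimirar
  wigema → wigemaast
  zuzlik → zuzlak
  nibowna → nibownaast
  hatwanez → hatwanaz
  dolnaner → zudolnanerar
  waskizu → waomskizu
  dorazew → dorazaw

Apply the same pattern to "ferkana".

ferkanaast

simir and zuzlik both have last vowel 'i' yet inflect differently (zusimirar, zuzlak), so the last vowel is not what conditions the rule; the final letter is.
"ferkana" ends in -a. The stems ending in -a (nibowna → nibownaast, wigema → wigemaast) add -ast.
So ferkana → ferkanaast.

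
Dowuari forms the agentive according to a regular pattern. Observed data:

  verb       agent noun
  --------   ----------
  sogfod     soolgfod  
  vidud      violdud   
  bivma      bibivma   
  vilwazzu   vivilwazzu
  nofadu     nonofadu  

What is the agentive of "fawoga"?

fafawoga

vidud and vilwazzu both have last vowel 'u' yet inflect differently (violdud, vivilwazzu), so the last vowel is not what conditions the rule; whether the stem ends in a vowel or a consonant is.
"fawoga" ends in a vowel. The stems ending in a vowel (bivma → bibivma, vilwazzu → vivilwazzu, nofadu → nonofadu) repeat the first consonant+vowel as a prefix.
The other pattern: stems ending in a consonant insert -ol- after the first vowel.
So fawoga → fafawoga.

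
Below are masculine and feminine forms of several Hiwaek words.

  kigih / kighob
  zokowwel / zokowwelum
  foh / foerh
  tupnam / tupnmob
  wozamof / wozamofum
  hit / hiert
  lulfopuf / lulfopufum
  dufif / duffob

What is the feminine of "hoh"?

hoerh

foh and kigih both end in -h yet inflect differently (foerh, kighob), so the final letter is not what conditions the rule; the number of vowels is.
"hoh" has 1 vowel. The stems with 1 vowel (hit → hiert, foh → foerh) insert -er- after the first vowel.
So hoh → hoerh.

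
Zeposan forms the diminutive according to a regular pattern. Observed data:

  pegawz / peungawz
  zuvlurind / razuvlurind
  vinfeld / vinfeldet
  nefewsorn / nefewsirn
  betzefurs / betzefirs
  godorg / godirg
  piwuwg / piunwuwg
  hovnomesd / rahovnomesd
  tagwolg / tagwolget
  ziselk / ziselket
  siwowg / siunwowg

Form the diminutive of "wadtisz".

siwowg and godorg both end in -g yet inflect differently (siunwowg, godirg), so the final letter is not what conditions the rule; the second-to-last letter is.
"wadtisz" has second-to-last letter 's'. The one such stem in the data (hovnomesd → rahovnomesd) adds the prefix ra-, so the same rule applies.
The other patterns: stems whose second-to-last letter is 'w' insert -un- after the first vowel; stems whose second-to-last letter is 'r' change the last vowel to 'i'; stems whose second-to-last letter is 'l' add -et.
So wadtisz → rawadtisz.

rawadtisz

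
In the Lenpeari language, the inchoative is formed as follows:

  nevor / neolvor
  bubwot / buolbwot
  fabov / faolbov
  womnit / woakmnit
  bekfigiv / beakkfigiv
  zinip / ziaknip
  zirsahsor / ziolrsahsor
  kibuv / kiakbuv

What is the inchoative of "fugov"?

fuolgov

"fugov" has last vowel 'o'. The stems whose last vowel is 'o' (zirsahsor → ziolrsahsor, fabov → faolbov, bubwot → buolbwot) insert -ol- after the first vowel.
So fugov → fuolgov.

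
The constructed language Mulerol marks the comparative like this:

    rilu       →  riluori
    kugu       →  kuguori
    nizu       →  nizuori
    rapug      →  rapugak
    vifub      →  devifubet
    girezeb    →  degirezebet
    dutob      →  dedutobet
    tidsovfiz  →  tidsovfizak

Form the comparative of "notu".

vifub and nizu both have last vowel 'u' yet inflect differently (devifubet, nizuori), so the last vowel is not what conditions the rule; the final letter is.
"notu" ends in -u. The stems ending in -u (nizu → nizuori, rilu → riluori, kugu → kuguori) add -ori.
So notu → notuori.

notuori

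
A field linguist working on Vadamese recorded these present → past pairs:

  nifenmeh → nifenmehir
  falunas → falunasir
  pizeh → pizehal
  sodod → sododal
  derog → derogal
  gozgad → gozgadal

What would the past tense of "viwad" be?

viwadal

nifenmeh and pizeh both end in -h yet inflect differently (nifenmehir, pizehal), so the final letter is not what conditions the rule; the number of vowels is.
"viwad" has 2 vowels. The stems with 2 vowels (pizeh → pizehal, sodod → sododal, derog → derogal) add -al.
So viwad → viwadal.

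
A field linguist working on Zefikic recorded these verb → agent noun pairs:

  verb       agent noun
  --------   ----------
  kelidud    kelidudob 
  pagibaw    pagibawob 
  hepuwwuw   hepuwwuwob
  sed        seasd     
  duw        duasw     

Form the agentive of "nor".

noasr

"nor" has 1 vowel. The stems with 1 vowel (sed → seasd, duw → duasw) insert -as- after the first vowel.
So nor → noasr.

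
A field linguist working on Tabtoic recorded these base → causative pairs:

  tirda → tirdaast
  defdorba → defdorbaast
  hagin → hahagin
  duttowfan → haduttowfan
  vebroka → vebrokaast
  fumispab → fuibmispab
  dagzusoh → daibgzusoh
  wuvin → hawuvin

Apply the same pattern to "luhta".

duttowfan and tirda both have last vowel 'a' yet inflect differently (haduttowfan, tirdaast), so the last vowel is not what conditions the rule; the final letter is.
"luhta" ends in -a. The stems ending in -a (tirda → tirdaast, vebroka → vebrokaast, defdorba → defdorbaast) add -ast.
The other patterns: stems ending in -n add the prefix ha-; stems ending in -b or -h insert -ib- after the first vowel.
So luhta → luhtaast.

luhtaast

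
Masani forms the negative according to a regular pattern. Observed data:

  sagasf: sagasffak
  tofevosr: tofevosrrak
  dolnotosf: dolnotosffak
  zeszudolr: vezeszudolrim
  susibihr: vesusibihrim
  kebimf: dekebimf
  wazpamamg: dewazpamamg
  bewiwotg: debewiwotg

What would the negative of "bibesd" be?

bibesddak

"bibesd" has second-to-last letter 's'. The stems whose second-to-last letter is 's' (sagasf → sagasffak, tofevosr → tofevosrrak, dolnotosf → dolnotosffak) double the final consonant and add -ak.
So bibesd → bibesddak.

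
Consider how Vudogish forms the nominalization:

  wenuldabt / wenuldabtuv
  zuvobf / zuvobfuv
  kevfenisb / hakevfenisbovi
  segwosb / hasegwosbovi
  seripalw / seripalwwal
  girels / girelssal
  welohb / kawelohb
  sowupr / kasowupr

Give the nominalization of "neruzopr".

kaneruzopr

kevfenisb and welohb both end in -b yet inflect differently (hakevfenisbovi, kawelohb), so the final letter is not what conditions the rule; the second-to-last letter is.
"neruzopr" has second-to-last letter 'p'. The one such stem in the data (sowupr → kasowupr) adds the prefix ka-, so the same rule applies.
So neruzopr → kaneruzopr.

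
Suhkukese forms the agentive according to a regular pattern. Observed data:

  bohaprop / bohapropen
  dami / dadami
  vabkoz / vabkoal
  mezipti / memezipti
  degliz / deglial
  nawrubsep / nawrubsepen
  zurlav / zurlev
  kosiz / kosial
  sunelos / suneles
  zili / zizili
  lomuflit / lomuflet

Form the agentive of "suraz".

vabkoz and bohaprop both have last vowel 'o' yet inflect differently (vabkoal, bohapropen), so the last vowel is not what conditions the rule; the final letter is.
"suraz" ends in -z. The stems ending in -z (kosiz → kosial, vabkoz → vabkoal, degliz → deglial) drop the final letter and add -al.
So suraz → suraal.

suraal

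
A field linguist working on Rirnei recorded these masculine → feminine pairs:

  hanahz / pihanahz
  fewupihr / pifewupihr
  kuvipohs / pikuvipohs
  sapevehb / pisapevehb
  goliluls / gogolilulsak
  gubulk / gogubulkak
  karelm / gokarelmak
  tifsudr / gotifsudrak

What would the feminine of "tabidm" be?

gotabidmak

kuvipohs and goliluls both end in -s yet inflect differently (pikuvipohs, gogolilulsak), so the final letter is not what conditions the rule; the second-to-last letter is.
"tabidm" has second-to-last letter 'd'. The one such stem in the data (tifsudr → gotifsudrak) adds go- … -ak around the stem, so the same rule applies.
So tabidm → gotabidmak.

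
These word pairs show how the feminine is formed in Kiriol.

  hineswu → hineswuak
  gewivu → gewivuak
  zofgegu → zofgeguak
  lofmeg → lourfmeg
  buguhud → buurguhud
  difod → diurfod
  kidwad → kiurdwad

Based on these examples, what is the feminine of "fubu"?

hineswu and buguhud both have last vowel 'u' yet inflect differently (hineswuak, buurguhud), so the last vowel is not what conditions the rule; the final letter is.
"fubu" ends in -u. The stems ending in -u (hineswu → hineswuak, gewivu → gewivuak, zofgegu → zofgeguak) add -ak.
The other pattern: stems ending in -d or -g insert -ur- after the first vowel.
So fubu → fubuak.

fubuak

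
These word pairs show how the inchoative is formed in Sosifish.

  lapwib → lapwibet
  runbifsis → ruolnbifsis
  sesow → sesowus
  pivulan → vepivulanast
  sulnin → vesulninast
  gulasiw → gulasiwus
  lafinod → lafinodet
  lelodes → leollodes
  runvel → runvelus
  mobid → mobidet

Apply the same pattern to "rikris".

gulasiw and sulnin both have last vowel 'i' yet inflect differently (gulasiwus, vesulninast), so the last vowel is not what conditions the rule; the final letter is.
"rikris" ends in -s. The stems ending in -s (lelodes → leollodes, runbifsis → ruolnbifsis) insert -ol- after the first vowel.
The other patterns: stems ending in -l or -w add -us; stems ending in -n add ve- … -ast around the stem; stems ending in -b or -d add -et.
So rikris → riolkris.

riolkris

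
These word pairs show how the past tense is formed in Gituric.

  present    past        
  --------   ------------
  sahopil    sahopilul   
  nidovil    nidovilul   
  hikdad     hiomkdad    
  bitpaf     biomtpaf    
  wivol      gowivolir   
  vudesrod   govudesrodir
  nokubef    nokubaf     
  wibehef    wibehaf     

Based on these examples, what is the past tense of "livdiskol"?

golivdiskolir

sahopil and wivol both end in -l yet inflect differently (sahopilul, gowivolir), so the final letter is not what conditions the rule; the last vowel is.
"livdiskol" has last vowel 'o'. The stems whose last vowel is 'o' (wivol → gowivolir, vudesrod → govudesrodir) add go- … -ir around the stem.
So livdiskol → golivdiskolir.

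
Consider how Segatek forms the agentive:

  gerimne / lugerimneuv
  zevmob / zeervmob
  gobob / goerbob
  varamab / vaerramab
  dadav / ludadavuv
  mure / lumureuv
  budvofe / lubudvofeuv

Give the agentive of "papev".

varamab and dadav both have last vowel 'a' yet inflect differently (vaerramab, ludadavuv), so the last vowel is not what conditions the rule; the final letter is.
"papev" ends in -v. The one such stem in the data (dadav → ludadavuv) adds lu- … -uv around the stem, so the same rule applies.
The other pattern: stems ending in -b insert -er- after the first vowel.
So papev → lupapevuv.

lupapevuv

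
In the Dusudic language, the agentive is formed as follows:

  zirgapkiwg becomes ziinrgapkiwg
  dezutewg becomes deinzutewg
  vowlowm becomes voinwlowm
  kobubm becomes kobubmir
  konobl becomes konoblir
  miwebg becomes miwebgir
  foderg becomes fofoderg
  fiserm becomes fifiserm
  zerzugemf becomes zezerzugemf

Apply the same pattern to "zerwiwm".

vowlowm and kobubm both end in -m yet inflect differently (voinwlowm, kobubmir), so the final letter is not what conditions the rule; the second-to-last letter is.
"zerwiwm" has second-to-last letter 'w'. The stems whose second-to-last letter is 'w' (zirgapkiwg → ziinrgapkiwg, dezutewg → deinzutewg, vowlowm → voinwlowm) insert -in- after the first vowel.
The other patterns: stems whose second-to-last letter is 'b' add -ir; stems whose second-to-last letter is 'm' or 'r' repeat the first consonant+vowel as a prefix.
So zerwiwm → zeinrwiwm.

zeinrwiwm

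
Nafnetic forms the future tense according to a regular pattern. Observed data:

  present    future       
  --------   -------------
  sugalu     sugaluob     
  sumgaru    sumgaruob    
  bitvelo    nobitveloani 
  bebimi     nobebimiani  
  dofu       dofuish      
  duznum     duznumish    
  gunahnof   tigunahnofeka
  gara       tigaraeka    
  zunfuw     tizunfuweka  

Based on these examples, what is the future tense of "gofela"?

tigofelaeka

"gofela" begins with g-. The stems beginning with g- (gunahnof → tigunahnofeka, gara → tigaraeka) add ti- … -eka around the stem.
So gofela → tigofelaeka.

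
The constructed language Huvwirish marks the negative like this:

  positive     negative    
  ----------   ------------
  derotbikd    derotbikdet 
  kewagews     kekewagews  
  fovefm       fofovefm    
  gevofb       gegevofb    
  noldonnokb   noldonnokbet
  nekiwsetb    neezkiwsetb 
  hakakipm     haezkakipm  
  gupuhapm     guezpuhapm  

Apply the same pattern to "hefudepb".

"hefudepb" has second-to-last letter 'p'. The stems whose second-to-last letter is 'p' (hakakipm → haezkakipm, gupuhapm → guezpuhapm) insert -ez- after the first vowel.
The other patterns: stems whose second-to-last letter is 'k' add -et; stems whose second-to-last letter is 'f' or 'w' repeat the first consonant+vowel as a prefix.
So hefudepb → heezfudepb.

heezfudepb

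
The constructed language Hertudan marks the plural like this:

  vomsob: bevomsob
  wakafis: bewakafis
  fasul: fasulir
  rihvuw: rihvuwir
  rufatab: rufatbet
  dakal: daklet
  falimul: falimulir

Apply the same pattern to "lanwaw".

fasul and dakal both end in -l yet inflect differently (fasulir, daklet), so the final letter is not what conditions the rule; the last vowel is.
"lanwaw" has last vowel 'a'. The stems whose last vowel is 'a' (rufatab → rufatbet, dakal → daklet) delete the last vowel and add -et.
The other patterns: stems whose last vowel is 'u' add -ir; stems whose last vowel is 'i' or 'o' add the prefix be-.
So lanwaw → lanwwet.

lanwwet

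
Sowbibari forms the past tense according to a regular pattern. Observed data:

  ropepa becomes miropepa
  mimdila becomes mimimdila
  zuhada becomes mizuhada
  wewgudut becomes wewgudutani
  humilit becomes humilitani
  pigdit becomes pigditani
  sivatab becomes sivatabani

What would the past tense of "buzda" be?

ropepa and sivatab both have last vowel 'a' yet inflect differently (miropepa, sivatabani), so the last vowel is not what conditions the rule; the final letter is.
"buzda" ends in -a. The stems ending in -a (ropepa → miropepa, mimdila → mimimdila, zuhada → mizuhada) add the prefix mi-.
So buzda → mibuzda.

mibuzda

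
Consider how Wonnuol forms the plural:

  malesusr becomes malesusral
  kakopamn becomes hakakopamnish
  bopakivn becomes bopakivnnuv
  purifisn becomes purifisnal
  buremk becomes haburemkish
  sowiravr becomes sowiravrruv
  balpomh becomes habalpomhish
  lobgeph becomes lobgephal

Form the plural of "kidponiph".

kidponiphal

"kidponiph" has second-to-last letter 'p'. The one such stem in the data (lobgeph → lobgephal) adds -al, so the same rule applies.
The other patterns: stems whose second-to-last letter is 'v' double the final consonant and add -uv; stems whose second-to-last letter is 'm' add ha- … -ish around the stem.
So kidponiph → kidponiphal.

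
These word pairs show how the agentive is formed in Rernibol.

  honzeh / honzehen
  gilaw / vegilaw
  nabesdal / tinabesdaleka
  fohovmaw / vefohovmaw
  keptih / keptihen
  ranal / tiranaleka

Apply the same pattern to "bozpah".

bozpahen

fohovmaw and nabesdal both have last vowel 'a' yet inflect differently (vefohovmaw, tinabesdaleka), so the last vowel is not what conditions the rule; the final letter is.
"bozpah" ends in -h. The stems ending in -h (keptih → keptihen, honzeh → honzehen) add -en.
So bozpah → bozpahen.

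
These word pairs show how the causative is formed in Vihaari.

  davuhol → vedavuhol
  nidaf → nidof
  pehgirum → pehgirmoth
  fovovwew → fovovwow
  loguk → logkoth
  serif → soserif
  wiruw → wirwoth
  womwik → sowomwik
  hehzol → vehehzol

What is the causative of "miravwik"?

somiravwik

womwik and loguk both end in -k yet inflect differently (sowomwik, logkoth), so the final letter is not what conditions the rule; the last vowel is.
"miravwik" has last vowel 'i'. The stems whose last vowel is 'i' (womwik → sowomwik, serif → soserif) add the prefix so-.
So miravwik → somiravwik.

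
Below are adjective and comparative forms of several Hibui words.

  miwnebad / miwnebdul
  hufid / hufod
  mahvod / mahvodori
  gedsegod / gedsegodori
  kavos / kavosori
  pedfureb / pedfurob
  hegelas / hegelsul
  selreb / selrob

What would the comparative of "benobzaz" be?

"benobzaz" has last vowel 'a'. The stems whose last vowel is 'a' (miwnebad → miwnebdul, hegelas → hegelsul) delete the last vowel and add -ul.
So benobzaz → benobzzul.

benobzzul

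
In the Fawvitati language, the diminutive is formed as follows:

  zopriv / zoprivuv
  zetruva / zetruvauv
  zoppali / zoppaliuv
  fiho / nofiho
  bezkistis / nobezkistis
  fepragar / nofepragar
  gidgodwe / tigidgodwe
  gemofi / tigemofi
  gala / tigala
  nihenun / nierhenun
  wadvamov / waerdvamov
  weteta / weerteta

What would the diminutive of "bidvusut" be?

nobidvusut

zoppali and gemofi both end in -i yet inflect differently (zoppaliuv, tigemofi), so the final letter is not what conditions the rule; the first letter is.
"bidvusut" begins with b-. The one such stem in the data (bezkistis → nobezkistis) adds the prefix no-, so the same rule applies.
So bidvusut → nobidvusut.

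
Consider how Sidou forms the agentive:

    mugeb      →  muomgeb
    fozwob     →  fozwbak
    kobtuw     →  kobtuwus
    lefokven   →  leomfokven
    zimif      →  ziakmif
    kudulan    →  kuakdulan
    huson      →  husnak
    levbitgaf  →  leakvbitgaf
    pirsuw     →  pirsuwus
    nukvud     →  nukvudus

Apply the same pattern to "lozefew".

kudulan and lefokven both end in -n yet inflect differently (kuakdulan, leomfokven), so the final letter is not what conditions the rule; the last vowel is.
"lozefew" has last vowel 'e'. The stems whose last vowel is 'e' (lefokven → leomfokven, mugeb → muomgeb) insert -om- after the first vowel.
The other patterns: stems whose last vowel is 'a' or 'i' insert -ak- after the first vowel; stems whose last vowel is 'u' add -us; stems whose last vowel is 'o' delete the last vowel and add -ak.
So lozefew → loomzefew.

loomzefew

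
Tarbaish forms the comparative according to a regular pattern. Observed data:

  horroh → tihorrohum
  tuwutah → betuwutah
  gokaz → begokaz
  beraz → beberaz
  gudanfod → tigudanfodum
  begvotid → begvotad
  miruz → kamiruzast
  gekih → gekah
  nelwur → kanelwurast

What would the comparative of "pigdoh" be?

gekih and horroh both end in -h yet inflect differently (gekah, tihorrohum), so the final letter is not what conditions the rule; the last vowel is.
"pigdoh" has last vowel 'o'. The stems whose last vowel is 'o' (horroh → tihorrohum, gudanfod → tigudanfodum) add ti- … -um around the stem.
So pigdoh → tipigdohum.

tipigdohum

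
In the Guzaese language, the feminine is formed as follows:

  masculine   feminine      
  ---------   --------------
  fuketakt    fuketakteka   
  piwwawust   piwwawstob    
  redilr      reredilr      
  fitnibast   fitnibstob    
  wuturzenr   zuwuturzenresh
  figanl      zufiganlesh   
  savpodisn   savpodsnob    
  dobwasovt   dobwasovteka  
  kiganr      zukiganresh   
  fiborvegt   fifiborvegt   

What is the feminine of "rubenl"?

zurubenlesh

dobwasovt and piwwawust both end in -t yet inflect differently (dobwasovteka, piwwawstob), so the final letter is not what conditions the rule; the second-to-last letter is.
"rubenl" has second-to-last letter 'n'. The stems whose second-to-last letter is 'n' (kiganr → zukiganresh, wuturzenr → zuwuturzenresh, figanl → zufiganlesh) add zu- … -esh around the stem.
So rubenl → zurubenlesh.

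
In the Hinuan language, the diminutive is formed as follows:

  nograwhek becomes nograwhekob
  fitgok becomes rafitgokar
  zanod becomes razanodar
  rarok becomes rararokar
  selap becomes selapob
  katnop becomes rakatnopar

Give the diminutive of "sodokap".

sodokapob

katnop and selap both end in -p yet inflect differently (rakatnopar, selapob), so the final letter is not what conditions the rule; the last vowel is.
"sodokap" has last vowel 'a'. The one such stem in the data (selap → selapob) adds -ob, so the same rule applies.
The other pattern: stems whose last vowel is 'o' add ra- … -ar around the stem.
So sodokap → sodokapob.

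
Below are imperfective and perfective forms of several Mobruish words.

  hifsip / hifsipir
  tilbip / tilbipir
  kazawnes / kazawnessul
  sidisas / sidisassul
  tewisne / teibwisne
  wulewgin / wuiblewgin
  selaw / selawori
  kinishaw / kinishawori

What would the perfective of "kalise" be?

"kalise" ends in -e. The one such stem in the data (tewisne → teibwisne) inserts -ib- after the first vowel (as does wulewgin), so the same rule applies.
The other patterns: stems ending in -p add -ir; stems ending in -s double the final consonant and add -ul; stems ending in -w add -ori.
So kalise → kaiblise.

kaiblise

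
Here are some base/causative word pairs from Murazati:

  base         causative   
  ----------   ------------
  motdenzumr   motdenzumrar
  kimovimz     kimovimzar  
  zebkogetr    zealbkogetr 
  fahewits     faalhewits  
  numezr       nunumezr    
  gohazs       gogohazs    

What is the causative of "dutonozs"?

"dutonozs" has second-to-last letter 'z'. The stems whose second-to-last letter is 'z' (numezr → nunumezr, gohazs → gogohazs) repeat the first consonant+vowel as a prefix.
The other patterns: stems whose second-to-last letter is 'm' add -ar; stems whose second-to-last letter is 't' insert -al- after the first vowel.
So dutonozs → dudutonozs.

dudutonozs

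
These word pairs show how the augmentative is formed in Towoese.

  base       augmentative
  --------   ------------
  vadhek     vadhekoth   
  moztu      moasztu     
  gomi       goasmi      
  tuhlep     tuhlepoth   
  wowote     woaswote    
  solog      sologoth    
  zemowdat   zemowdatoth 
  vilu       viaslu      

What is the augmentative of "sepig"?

"sepig" ends in a consonant. The stems ending in a consonant (tuhlep → tuhlepoth, vadhek → vadhekoth, solog → sologoth) add -oth.
So sepig → sepigoth.

sepigoth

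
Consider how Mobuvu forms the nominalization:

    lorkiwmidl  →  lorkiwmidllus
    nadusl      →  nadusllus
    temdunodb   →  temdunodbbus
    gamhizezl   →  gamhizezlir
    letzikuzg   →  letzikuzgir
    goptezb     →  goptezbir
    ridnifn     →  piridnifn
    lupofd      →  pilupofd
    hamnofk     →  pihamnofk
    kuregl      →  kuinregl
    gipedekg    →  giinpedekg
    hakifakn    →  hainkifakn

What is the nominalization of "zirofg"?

pizirofg

lorkiwmidl and gamhizezl both end in -l yet inflect differently (lorkiwmidllus, gamhizezlir), so the final letter is not what conditions the rule; the second-to-last letter is.
"zirofg" has second-to-last letter 'f'. The stems whose second-to-last letter is 'f' (ridnifn → piridnifn, lupofd → pilupofd, hamnofk → pihamnofk) add the prefix pi-.
The other patterns: stems whose second-to-last letter is 'd' or 's' double the final consonant and add -us; stems whose second-to-last letter is 'z' add -ir; stems whose second-to-last letter is 'g' or 'k' insert -in- after the first vowel.
So zirofg → pizirofg.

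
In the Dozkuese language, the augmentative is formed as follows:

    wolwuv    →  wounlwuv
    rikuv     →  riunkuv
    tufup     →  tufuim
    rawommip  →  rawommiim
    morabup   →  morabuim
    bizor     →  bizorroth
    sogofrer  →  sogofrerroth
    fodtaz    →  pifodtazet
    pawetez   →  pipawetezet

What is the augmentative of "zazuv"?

zaunzuv

wolwuv and tufup both have last vowel 'u' yet inflect differently (wounlwuv, tufuim), so the last vowel is not what conditions the rule; the final letter is.
"zazuv" ends in -v. The stems ending in -v (wolwuv → wounlwuv, rikuv → riunkuv) insert -un- after the first vowel.
So zazuv → zaunzuv.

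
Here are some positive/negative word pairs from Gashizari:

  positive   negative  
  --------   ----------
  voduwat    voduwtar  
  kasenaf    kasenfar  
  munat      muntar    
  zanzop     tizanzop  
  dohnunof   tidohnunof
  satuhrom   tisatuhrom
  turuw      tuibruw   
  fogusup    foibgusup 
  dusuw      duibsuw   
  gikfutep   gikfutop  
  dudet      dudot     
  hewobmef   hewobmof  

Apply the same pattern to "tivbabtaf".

tivbabtfar

kasenaf and dohnunof both end in -f yet inflect differently (kasenfar, tidohnunof), so the final letter is not what conditions the rule; the last vowel is.
"tivbabtaf" has last vowel 'a'. The stems whose last vowel is 'a' (voduwat → voduwtar, kasenaf → kasenfar, munat → muntar) delete the last vowel and add -ar.
The other patterns: stems whose last vowel is 'o' add the prefix ti-; stems whose last vowel is 'u' insert -ib- after the first vowel; stems whose last vowel is 'e' change the last vowel to 'o'.
So tivbabtaf → tivbabtfar.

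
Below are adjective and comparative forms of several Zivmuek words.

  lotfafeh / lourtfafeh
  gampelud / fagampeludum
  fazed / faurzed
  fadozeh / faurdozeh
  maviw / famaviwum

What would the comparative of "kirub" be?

fakirubum

fazed and gampelud both end in -d yet inflect differently (faurzed, fagampeludum), so the final letter is not what conditions the rule; the last vowel is.
"kirub" has last vowel 'u'. The one such stem in the data (gampelud → fagampeludum) adds fa- … -um around the stem, so the same rule applies.
The other pattern: stems whose last vowel is 'e' insert -ur- after the first vowel.
So kirub → fakirubum.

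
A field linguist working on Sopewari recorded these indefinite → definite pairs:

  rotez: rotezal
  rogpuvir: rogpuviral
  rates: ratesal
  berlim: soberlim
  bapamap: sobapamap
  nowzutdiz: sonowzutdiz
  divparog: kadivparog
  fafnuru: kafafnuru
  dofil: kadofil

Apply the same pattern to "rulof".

rulofal

rotez and nowzutdiz both end in -z yet inflect differently (rotezal, sonowzutdiz), so the final letter is not what conditions the rule; the first letter is.
"rulof" begins with r-. The stems beginning with r- (rotez → rotezal, rogpuvir → rogpuviral, rates → ratesal) add -al.
So rulof → rulofal.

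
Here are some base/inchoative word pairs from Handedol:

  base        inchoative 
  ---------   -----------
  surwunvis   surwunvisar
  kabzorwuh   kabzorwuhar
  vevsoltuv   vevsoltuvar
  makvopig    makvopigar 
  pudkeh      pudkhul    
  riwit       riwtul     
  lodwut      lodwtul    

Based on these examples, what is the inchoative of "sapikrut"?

sapikrutar

"sapikrut" has 3 vowels. The stems with 3 vowels (surwunvis → surwunvisar, kabzorwuh → kabzorwuhar, vevsoltuv → vevsoltuvar) add -ar.
The other pattern: stems with 2 vowels delete the last vowel and add -ul.
So sapikrut → sapikrutar.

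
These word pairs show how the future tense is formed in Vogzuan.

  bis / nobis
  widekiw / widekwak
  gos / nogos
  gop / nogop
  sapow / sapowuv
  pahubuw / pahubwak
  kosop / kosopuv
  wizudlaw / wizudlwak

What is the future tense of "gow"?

nogow

gop and kosop both end in -p yet inflect differently (nogop, kosopuv), so the final letter is not what conditions the rule; the number of vowels is.
"gow" has 1 vowel. The stems with 1 vowel (bis → nobis, gop → nogop, gos → nogos) add the prefix no-.
The other patterns: stems with 2 vowels add -uv; stems with 3 vowels delete the last vowel and add -ak.
So gow → nogow.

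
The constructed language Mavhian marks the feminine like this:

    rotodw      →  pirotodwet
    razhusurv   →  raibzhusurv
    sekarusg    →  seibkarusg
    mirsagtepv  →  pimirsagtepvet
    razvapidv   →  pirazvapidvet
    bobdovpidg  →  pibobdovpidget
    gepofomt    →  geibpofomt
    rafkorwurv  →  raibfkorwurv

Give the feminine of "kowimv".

koibwimv

"kowimv" has second-to-last letter 'm'. The one such stem in the data (gepofomt → geibpofomt) inserts -ib- after the first vowel (as do razhusurv, sekarusg), so the same rule applies.
So kowimv → koibwimv.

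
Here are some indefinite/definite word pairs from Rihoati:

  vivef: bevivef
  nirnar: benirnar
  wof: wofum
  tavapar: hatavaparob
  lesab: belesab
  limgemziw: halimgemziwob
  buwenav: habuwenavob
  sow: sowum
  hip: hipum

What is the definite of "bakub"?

"bakub" has 2 vowels. The stems with 2 vowels (nirnar → benirnar, lesab → belesab, vivef → bevivef) add the prefix be-.
The other patterns: stems with 1 vowel add -um; stems with 3 vowels add ha- … -ob around the stem.
So bakub → bebakub.

bebakub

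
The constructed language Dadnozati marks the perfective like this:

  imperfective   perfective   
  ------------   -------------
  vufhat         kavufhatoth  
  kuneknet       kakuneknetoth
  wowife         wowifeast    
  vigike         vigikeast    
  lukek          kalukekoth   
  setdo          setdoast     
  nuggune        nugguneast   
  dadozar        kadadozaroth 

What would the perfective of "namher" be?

"namher" ends in a consonant. The stems ending in a consonant (vufhat → kavufhatoth, kuneknet → kakuneknetoth, dadozar → kadadozaroth) add ka- … -oth around the stem.
The other pattern: stems ending in a vowel add -ast.
So namher → kanamheroth.

kanamheroth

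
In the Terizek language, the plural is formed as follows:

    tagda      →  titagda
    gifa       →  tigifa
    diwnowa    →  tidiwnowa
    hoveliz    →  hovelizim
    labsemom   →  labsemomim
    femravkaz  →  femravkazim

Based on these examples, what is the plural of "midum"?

tagda and femravkaz both have last vowel 'a' yet inflect differently (titagda, femravkazim), so the last vowel is not what conditions the rule; the final letter is.
"midum" ends in -m. The one such stem in the data (labsemom → labsemomim) adds -im, so the same rule applies.
So midum → midumim.

midumim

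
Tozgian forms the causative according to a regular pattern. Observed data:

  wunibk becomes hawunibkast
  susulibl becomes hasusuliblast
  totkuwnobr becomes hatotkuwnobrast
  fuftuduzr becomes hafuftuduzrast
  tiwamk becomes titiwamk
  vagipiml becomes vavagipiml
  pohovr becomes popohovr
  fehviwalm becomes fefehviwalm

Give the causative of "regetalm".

wunibk and tiwamk both end in -k yet inflect differently (hawunibkast, titiwamk), so the final letter is not what conditions the rule; the second-to-last letter is.
"regetalm" has second-to-last letter 'l'. The one such stem in the data (fehviwalm → fefehviwalm) repeats the first consonant+vowel as a prefix (as do tiwamk, vagipiml), so the same rule applies.
The other pattern: stems whose second-to-last letter is 'b' or 'z' add ha- … -ast around the stem.
So regetalm → reregetalm.

reregetalm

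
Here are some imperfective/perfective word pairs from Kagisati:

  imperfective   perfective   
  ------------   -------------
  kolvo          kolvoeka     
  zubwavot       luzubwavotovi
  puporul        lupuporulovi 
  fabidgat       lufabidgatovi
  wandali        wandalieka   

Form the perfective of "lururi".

"lururi" ends in a vowel. The stems ending in a vowel (wandali → wandalieka, kolvo → kolvoeka) add -eka.
The other pattern: stems ending in a consonant add lu- … -ovi around the stem.
So lururi → lururieka.

lururieka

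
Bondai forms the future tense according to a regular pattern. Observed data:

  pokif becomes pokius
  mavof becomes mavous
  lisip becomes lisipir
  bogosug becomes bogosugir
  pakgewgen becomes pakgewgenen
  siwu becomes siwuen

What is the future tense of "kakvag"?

kakvagir

pokif and lisip both have last vowel 'i' yet inflect differently (pokius, lisipir), so the last vowel is not what conditions the rule; the final letter is.
"kakvag" ends in -g. The one such stem in the data (bogosug → bogosugir) adds -ir, so the same rule applies.
So kakvag → kakvagir.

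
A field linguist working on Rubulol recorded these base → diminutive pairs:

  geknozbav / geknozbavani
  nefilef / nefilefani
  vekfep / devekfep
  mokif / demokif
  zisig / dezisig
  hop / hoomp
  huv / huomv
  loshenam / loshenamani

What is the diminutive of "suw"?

hop and vekfep both end in -p yet inflect differently (hoomp, devekfep), so the final letter is not what conditions the rule; the number of vowels is.
"suw" has 1 vowel. The stems with 1 vowel (hop → hoomp, huv → huomv) insert -om- after the first vowel.
The other patterns: stems with 2 vowels add the prefix de-; stems with 3 vowels add -ani.
So suw → suomw.

suomw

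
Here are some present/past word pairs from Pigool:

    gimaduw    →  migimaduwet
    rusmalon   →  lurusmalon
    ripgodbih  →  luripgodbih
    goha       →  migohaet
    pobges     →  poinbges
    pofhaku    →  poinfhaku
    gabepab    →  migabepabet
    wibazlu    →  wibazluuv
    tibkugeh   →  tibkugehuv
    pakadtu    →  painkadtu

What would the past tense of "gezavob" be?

migezavobet

"gezavob" begins with g-. The stems beginning with g- (gabepab → migabepabet, gimaduw → migimaduwet, goha → migohaet) add mi- … -et around the stem.
The other patterns: stems beginning with p- insert -in- after the first vowel; stems beginning with r- add the prefix lu-; stems beginning with t- or w- add -uv.
So gezavob → migezavobet.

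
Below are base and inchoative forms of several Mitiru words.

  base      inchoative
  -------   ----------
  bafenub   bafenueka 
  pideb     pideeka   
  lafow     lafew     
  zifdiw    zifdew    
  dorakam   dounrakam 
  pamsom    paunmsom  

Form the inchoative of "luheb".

lafow and pamsom both have last vowel 'o' yet inflect differently (lafew, paunmsom), so the last vowel is not what conditions the rule; the final letter is.
"luheb" ends in -b. The stems ending in -b (bafenub → bafenueka, pideb → pideeka) drop the final letter and add -eka.
So luheb → luheeka.

luheeka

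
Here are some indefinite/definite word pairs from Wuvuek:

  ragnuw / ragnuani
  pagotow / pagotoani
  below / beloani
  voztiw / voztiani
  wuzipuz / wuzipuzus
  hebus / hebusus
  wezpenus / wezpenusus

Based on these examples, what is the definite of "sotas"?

ragnuw and wuzipuz both have last vowel 'u' yet inflect differently (ragnuani, wuzipuzus), so the last vowel is not what conditions the rule; the final letter is.
"sotas" ends in -s. The stems ending in -s (hebus → hebusus, wezpenus → wezpenusus) add -us.
The other pattern: stems ending in -w drop the final letter and add -ani.
So sotas → sotasus.

sotasus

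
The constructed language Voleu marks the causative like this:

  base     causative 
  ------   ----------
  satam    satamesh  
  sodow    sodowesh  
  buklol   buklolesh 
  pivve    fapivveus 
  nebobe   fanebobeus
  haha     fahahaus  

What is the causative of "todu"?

satam and haha both have last vowel 'a' yet inflect differently (satamesh, fahahaus), so the last vowel is not what conditions the rule; whether the stem ends in a vowel or a consonant is.
"todu" ends in a vowel. The stems ending in a vowel (pivve → fapivveus, nebobe → fanebobeus, haha → fahahaus) add fa- … -us around the stem.
The other pattern: stems ending in a consonant add -esh.
So todu → fatoduus.

fatoduus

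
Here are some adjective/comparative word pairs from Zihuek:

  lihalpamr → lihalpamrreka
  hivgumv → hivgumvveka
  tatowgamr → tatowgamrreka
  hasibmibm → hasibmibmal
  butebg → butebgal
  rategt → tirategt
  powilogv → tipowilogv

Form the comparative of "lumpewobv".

lumpewobval

hivgumv and powilogv both end in -v yet inflect differently (hivgumvveka, tipowilogv), so the final letter is not what conditions the rule; the second-to-last letter is.
"lumpewobv" has second-to-last letter 'b'. The stems whose second-to-last letter is 'b' (hasibmibm → hasibmibmal, butebg → butebgal) add -al.
So lumpewobv → lumpewobval.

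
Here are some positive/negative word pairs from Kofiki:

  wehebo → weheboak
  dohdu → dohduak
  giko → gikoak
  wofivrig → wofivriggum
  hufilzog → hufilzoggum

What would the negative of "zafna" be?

zafnaak

wehebo and hufilzog both have last vowel 'o' yet inflect differently (weheboak, hufilzoggum), so the last vowel is not what conditions the rule; whether the stem ends in a vowel or a consonant is.
"zafna" ends in a vowel. The stems ending in a vowel (wehebo → weheboak, dohdu → dohduak, giko → gikoak) add -ak.
So zafna → zafnaak.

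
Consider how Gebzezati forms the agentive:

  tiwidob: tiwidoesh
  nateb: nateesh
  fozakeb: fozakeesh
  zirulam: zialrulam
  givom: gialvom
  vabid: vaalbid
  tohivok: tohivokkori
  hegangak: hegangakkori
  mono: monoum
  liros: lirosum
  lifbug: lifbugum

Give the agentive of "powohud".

tiwidob and givom both have last vowel 'o' yet inflect differently (tiwidoesh, gialvom), so the last vowel is not what conditions the rule; the final letter is.
"powohud" ends in -d. The one such stem in the data (vabid → vaalbid) inserts -al- after the first vowel (as do zirulam, givom), so the same rule applies.
So powohud → poalwohud.

poalwohud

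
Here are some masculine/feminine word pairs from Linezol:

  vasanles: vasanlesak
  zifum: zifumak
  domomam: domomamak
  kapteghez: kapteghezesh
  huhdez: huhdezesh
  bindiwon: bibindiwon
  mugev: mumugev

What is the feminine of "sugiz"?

vasanles and kapteghez both have last vowel 'e' yet inflect differently (vasanlesak, kapteghezesh), so the last vowel is not what conditions the rule; the final letter is.
"sugiz" ends in -z. The stems ending in -z (kapteghez → kapteghezesh, huhdez → huhdezesh) add -esh.
So sugiz → sugizesh.

sugizesh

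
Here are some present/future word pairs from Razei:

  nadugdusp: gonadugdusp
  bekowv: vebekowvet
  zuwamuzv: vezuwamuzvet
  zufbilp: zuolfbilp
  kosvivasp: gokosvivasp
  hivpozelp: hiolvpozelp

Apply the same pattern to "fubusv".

"fubusv" has second-to-last letter 's'. The stems whose second-to-last letter is 's' (kosvivasp → gokosvivasp, nadugdusp → gonadugdusp) add the prefix go-.
The other patterns: stems whose second-to-last letter is 'l' insert -ol- after the first vowel; stems whose second-to-last letter is 'w' or 'z' add ve- … -et around the stem.
So fubusv → gofubusv.

gofubusv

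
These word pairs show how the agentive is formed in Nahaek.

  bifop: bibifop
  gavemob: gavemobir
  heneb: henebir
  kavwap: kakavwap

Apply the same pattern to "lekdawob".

gavemob and bifop both have last vowel 'o' yet inflect differently (gavemobir, bibifop), so the last vowel is not what conditions the rule; the final letter is.
"lekdawob" ends in -b. The stems ending in -b (heneb → henebir, gavemob → gavemobir) add -ir.
The other pattern: stems ending in -p repeat the first consonant+vowel as a prefix.
So lekdawob → lekdawobir.

lekdawobir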